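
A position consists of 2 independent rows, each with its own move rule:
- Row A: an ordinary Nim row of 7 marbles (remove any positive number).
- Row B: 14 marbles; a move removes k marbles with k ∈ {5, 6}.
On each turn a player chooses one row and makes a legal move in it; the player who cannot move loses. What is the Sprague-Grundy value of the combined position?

Row A is a plain Nim row of size 7, so its Grundy value is 7.
Grundy values for row B (subtraction set {5, 6}):
g(0) = mex{} = 0
g(1) = mex{} = 0
g(2) = mex{} = 0
g(3) = mex{} = 0
g(4) = mex{} = 0
g(5) = mex{0} = 1
g(6) = mex{0} = 1
g(7) = mex{0} = 1
g(8) = mex{0} = 1
g(9) = mex{0} = 1
g(10) = mex{0,1} = 2
g(11) = mex{1} = 0
g(12) = mex{1} = 0
g(13) = mex{1} = 0
g(14) = mex{1} = 0
So g(14) = 0.
By the Sprague-Grundy theorem, the Grundy value of a sum of independent games is the XOR of the component values.
Combined value = 7 XOR 0 = 7.

7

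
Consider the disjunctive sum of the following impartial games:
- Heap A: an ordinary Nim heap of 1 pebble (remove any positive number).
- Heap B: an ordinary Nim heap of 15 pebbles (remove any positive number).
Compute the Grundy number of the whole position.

Heap A is a plain Nim heap of size 1, so its Grundy value is 1.
Heap B is a plain Nim heap of size 15, so its Grundy value is 15.
The value of a disjunctive sum is the nim-sum of the parts.
Combined value = 1 ⊕ 15 = 14.

14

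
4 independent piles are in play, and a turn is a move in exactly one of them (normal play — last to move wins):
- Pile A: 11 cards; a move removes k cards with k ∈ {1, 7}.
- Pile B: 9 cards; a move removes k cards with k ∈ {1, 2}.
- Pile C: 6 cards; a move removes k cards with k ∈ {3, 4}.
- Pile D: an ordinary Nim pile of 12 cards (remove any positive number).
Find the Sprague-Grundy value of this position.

15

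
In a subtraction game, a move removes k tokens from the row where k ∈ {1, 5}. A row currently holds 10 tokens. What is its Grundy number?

Compute g(0), g(1), … for moves {1, 5}:
k:     0  1  2  3  4  5  6  7  8  9 10
g(k):  0  1  0  1  0  1  0  1  0  1  0
So g(10) = 0.

0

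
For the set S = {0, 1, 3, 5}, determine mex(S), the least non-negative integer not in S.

2

The values 0, 1 are all present; 2 is the first non-negative integer missing from the set.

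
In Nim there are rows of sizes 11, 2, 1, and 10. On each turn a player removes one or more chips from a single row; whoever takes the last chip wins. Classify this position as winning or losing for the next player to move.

Compute the nim-sum pairwise:
11 ^ 2 = 9
9 ^ 1 = 8
8 ^ 10 = 2
The nim-sum is 2 ≠ 0, so this is an N-position: the player to move can win.

Winning position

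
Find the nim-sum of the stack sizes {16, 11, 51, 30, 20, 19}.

Nim-sum: 16 XOR 11 XOR 51 XOR 30 XOR 20 XOR 19 = 49.

49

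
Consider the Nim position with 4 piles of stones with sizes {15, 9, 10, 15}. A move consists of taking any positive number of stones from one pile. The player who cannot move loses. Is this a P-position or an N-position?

N-position

Compute the nim-sum pairwise:
15 ⊕ 9 = 6
6 ⊕ 10 = 12
12 ⊕ 15 = 3
The nim-sum is 3 ≠ 0, so this is an N-position: the player to move can win.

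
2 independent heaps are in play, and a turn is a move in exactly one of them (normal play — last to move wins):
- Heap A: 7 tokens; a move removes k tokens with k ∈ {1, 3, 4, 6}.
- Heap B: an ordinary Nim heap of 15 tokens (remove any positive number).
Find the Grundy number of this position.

15

Grundy values for heap A (subtraction set {1, 3, 4, 6}):
g(0) = mex{} = 0
g(1) = mex{0} = 1
g(2) = mex{1} = 0
g(3) = mex{0} = 1
g(4) = mex{0,1} = 2
g(5) = mex{0,1,2} = 3
g(6) = mex{0,1,3} = 2
g(7) = mex{1,2} = 0
So g(7) = 0.
Heap B is a plain Nim heap of size 15, so its Grundy value is 15.
By the Sprague-Grundy theorem, the Grundy value of a sum of independent games is the XOR of the component values.
Combined value = 0 ⊕ 15 = 15.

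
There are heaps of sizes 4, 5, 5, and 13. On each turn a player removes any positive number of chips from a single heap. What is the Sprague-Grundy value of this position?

9

Write each in binary and XOR column by column:
  0100  (4)
  0101  (5)
  0101  (5)
  1101  (13)
  ----
  1001  (9)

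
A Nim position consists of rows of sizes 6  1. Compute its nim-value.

7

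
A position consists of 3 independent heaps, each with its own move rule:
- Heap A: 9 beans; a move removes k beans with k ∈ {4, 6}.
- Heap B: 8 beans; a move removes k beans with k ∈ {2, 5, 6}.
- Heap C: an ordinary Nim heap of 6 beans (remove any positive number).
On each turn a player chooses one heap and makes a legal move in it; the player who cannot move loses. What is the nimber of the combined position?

4

Grundy values for heap A (subtraction set {4, 6}):
k:     0  1  2  3  4  5  6  7  8  9
g(k):  0  0  0  0  1  1  1  1  2  2
So g(9) = 2.
Grundy values for heap B (subtraction set {2, 5, 6}):
k:     0  1  2  3  4  5  6  7  8
g(k):  0  0  1  1  0  2  1  3  0
So g(8) = 0.
Heap C is a plain Nim heap of size 6, so its Grundy value is 6.
The value of a disjunctive sum is the nim-sum of the parts.
Combined value = 2 ⊕ 0 ⊕ 6 = 4.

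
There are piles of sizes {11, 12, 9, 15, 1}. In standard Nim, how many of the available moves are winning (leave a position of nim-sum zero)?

Compute the nim-sum pairwise:
11 ⊕ 12 = 7
7 ⊕ 9 = 14
14 ⊕ 15 = 1
1 ⊕ 1 = 0
The nim-sum is already 0, so every move leaves a nonzero nim-sum — there are no winning moves.

0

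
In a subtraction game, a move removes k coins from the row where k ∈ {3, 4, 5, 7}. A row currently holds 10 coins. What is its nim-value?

0

Compute g(0), g(1), … for moves {3, 4, 5, 7}:
g(0) = mex{} = 0
g(1) = mex{} = 0
g(2) = mex{} = 0
g(3) = mex{0} = 1
g(4) = mex{0} = 1
g(5) = mex{0} = 1
g(6) = mex{0,1} = 2
g(7) = mex{0,1} = 2
g(8) = mex{0,1} = 2
g(9) = mex{0,1,2} = 3
g(10) = mex{1,2} = 0
So g(10) = 0.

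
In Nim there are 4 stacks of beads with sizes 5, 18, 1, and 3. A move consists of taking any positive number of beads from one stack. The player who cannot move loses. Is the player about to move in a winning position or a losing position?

Nim-sum: 5 XOR 18 XOR 1 XOR 3 = 21.
The nim-sum is 21 ≠ 0, so this is an N-position: the player to move can win.

Winning position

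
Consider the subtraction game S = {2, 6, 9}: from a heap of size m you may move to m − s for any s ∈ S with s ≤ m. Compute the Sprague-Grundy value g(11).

3

Compute g(0), g(1), … for moves {2, 6, 9}:
k:     0  1  2  3  4  5  6  7  8  9 10 11
g(k):  0  0  1  1  0  0  1  1  0  2  1  3
So g(11) = 3.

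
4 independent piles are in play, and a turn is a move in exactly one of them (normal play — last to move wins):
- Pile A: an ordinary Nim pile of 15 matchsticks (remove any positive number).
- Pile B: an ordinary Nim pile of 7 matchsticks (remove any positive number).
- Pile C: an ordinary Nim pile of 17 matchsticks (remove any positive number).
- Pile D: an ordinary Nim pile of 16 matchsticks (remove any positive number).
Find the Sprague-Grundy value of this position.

Pile A is a plain Nim pile of size 15, so its Grundy value is 15.
Pile B is a plain Nim pile of size 7, so its Grundy value is 7.
Pile C is a plain Nim pile of size 17, so its Grundy value is 17.
Pile D is a plain Nim pile of size 16, so its Grundy value is 16.
By the Sprague-Grundy theorem, the Grundy value of a sum of independent games is the XOR of the component values.
Combined value = 15 XOR 7 XOR 17 XOR 16 = 9.

9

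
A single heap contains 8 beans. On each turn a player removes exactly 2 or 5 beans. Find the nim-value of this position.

0

Build the Grundy sequence with g(k) = mex{g(k−s) : s ∈ {2, 5}, s ≤ k}:
g(0) = mex{} = 0
g(1) = mex{} = 0
g(2) = mex{0} = 1
g(3) = mex{0} = 1
g(4) = mex{1} = 0
g(5) = mex{0,1} = 2
g(6) = mex{0} = 1
g(7) = mex{1,2} = 0
g(8) = mex{1} = 0
So g(8) = 0.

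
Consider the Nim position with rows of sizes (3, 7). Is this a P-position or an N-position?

N-position

Nim-sum: 3 XOR 7 = 4.
The nim-sum is 4 ≠ 0, so this is an N-position: the player to move can win.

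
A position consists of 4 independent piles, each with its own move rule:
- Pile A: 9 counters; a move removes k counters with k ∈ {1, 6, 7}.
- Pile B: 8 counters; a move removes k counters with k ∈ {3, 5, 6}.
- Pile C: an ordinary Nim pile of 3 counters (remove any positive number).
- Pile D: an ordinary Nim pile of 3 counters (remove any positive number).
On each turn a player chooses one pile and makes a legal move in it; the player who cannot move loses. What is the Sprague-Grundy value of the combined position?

For pile A, compute g(0), g(1), … with moves {1, 6, 7}:
g(0) = mex{} = 0
g(1) = mex{0} = 1
g(2) = mex{1} = 0
g(3) = mex{0} = 1
g(4) = mex{1} = 0
g(5) = mex{0} = 1
g(6) = mex{0,1} = 2
g(7) = mex{0,1,2} = 3
g(8) = mex{0,1,3} = 2
g(9) = mex{0,1,2} = 3
So g(9) = 3.
Build the Grundy sequence for pile B with g(k) = mex{g(k−s) : s ∈ {3, 5, 6}, s ≤ k}:
k:     0  1  2  3  4  5  6  7  8
g(k):  0  0  0  1  1  1  2  2  2
So g(8) = 2.
Pile C is a plain Nim pile of size 3, so its Grundy value is 3.
Pile D is a plain Nim pile of size 3, so its Grundy value is 3.
By the Sprague-Grundy theorem, the Grundy value of a sum of independent games is the XOR of the component values.
Combined value = 3 ⊕ 2 ⊕ 3 ⊕ 3 = 1.

1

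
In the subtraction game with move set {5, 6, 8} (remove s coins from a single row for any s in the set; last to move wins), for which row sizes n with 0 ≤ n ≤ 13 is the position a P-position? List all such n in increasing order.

Grundy values for subtraction set {5, 6, 8}:
k:     0  1  2  3  4  5  6  7  8  9 10 11 12 13
g(k):  0  0  0  0  0  1  1  1  1  1  2  2  2  0
The P-positions (g = 0) in 0..13 are 0, 1, 2, 3, 4, 13.

0, 1, 2, 3, 4, 13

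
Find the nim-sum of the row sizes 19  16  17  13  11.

20

Nim-sum: 19 XOR 16 XOR 17 XOR 13 XOR 11 = 20.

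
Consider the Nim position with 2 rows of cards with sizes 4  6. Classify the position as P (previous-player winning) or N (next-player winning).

N-position

Compute the nim-sum pairwise:
4 ⊕ 6 = 2
The nim-sum is 2 ≠ 0, so this is an N-position: the player to move can win.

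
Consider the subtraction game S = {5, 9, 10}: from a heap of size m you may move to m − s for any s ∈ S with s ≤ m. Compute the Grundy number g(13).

2

Compute g(0), g(1), … for moves {5, 9, 10}:
k:     0  1  2  3  4  5  6  7  8  9 10 11 12 13
g(k):  0  0  0  0  0  1  1  1  1  1  2  2  2  2
So g(13) = 2.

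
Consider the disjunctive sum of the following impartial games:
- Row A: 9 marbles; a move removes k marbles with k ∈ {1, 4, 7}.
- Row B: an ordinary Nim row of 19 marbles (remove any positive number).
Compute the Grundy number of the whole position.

Build the Grundy sequence for row A with g(k) = mex{g(k−s) : s ∈ {1, 4, 7}, s ≤ k}:
k:     0  1  2  3  4  5  6  7  8  9
g(k):  0  1  0  1  2  0  1  2  0  1
So g(9) = 1.
Row B is a plain Nim row of size 19, so its Grundy value is 19.
The value of a disjunctive sum is the nim-sum of the parts.
Combined value = 1 XOR 19 = 18.

18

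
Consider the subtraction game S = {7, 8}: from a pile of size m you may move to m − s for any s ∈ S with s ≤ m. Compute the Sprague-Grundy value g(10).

1

Compute g(0), g(1), … for moves {7, 8}:
g(0) = mex{} = 0
g(1) = mex{} = 0
g(2) = mex{} = 0
g(3) = mex{} = 0
g(4) = mex{} = 0
g(5) = mex{} = 0
g(6) = mex{} = 0
g(7) = mex{0} = 1
g(8) = mex{0} = 1
g(9) = mex{0} = 1
g(10) = mex{0} = 1
So g(10) = 1.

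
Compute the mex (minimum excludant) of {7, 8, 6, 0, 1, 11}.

The values 0, 1 are all present; 2 is the first non-negative integer missing from the set.

2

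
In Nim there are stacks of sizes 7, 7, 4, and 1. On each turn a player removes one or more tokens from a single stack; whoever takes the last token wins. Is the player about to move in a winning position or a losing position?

Winning position

In binary:
  111  (7)
  111  (7)
  100  (4)
  001  (1)
  ---
  101  (5)
The nim-sum is 5 ≠ 0, so this is an N-position: the player to move can win.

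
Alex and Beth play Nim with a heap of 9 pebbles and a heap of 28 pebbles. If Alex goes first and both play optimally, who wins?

Alex wins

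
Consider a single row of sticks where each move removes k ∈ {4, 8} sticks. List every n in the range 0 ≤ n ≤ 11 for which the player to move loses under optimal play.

0, 1, 2, 3

Compute g(0), g(1), … for moves {4, 8}:
g(0) = mex{} = 0
g(1) = mex{} = 0
g(2) = mex{} = 0
g(3) = mex{} = 0
g(4) = mex{0} = 1
g(5) = mex{0} = 1
g(6) = mex{0} = 1
g(7) = mex{0} = 1
g(8) = mex{0,1} = 2
g(9) = mex{0,1} = 2
g(10) = mex{0,1} = 2
g(11) = mex{0,1} = 2
The P-positions (g = 0) in 0..11 are 0, 1, 2, 3.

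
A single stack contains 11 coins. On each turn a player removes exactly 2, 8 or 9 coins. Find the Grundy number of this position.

0

Build the Grundy sequence with g(k) = mex{g(k−s) : s ∈ {2, 8, 9}, s ≤ k}:
k:     0  1  2  3  4  5  6  7  8  9 10 11
g(k):  0  0  1  1  0  0  1  1  2  2  3  0
So g(11) = 0.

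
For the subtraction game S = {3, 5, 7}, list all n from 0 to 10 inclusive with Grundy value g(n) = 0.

0, 1, 2, 10

Compute g(0), g(1), … for moves {3, 5, 7}:
g(0) = mex{} = 0
g(1) = mex{} = 0
g(2) = mex{} = 0
g(3) = mex{0} = 1
g(4) = mex{0} = 1
g(5) = mex{0} = 1
g(6) = mex{0,1} = 2
g(7) = mex{0,1} = 2
g(8) = mex{0,1} = 2
g(9) = mex{0,1,2} = 3
g(10) = mex{1,2} = 0
The P-positions (g = 0) in 0..10 are 0, 1, 2, 10.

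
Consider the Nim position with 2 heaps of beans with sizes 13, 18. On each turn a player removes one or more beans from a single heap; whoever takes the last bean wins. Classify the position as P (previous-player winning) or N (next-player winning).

Nim-sum: 13 ^ 18 = 31.
The nim-sum is 31 ≠ 0, so this is an N-position: the player to move can win.

N-position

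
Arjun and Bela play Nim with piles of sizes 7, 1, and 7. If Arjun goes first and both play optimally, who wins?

Nim-sum: 7 ⊕ 1 ⊕ 7 = 1.
The nim-sum is 1 ≠ 0, so this is an N-position: the player to move can win; Arjun has a winning move.

Arjun wins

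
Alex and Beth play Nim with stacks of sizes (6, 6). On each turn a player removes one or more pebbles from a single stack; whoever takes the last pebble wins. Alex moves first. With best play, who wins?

Compute the nim-sum pairwise:
6 ^ 6 = 0
The nim-sum is 0, so this is a P-position: the player to move is in a losing position under optimal play; Alex is about to move from it and so loses — Beth wins.

Beth wins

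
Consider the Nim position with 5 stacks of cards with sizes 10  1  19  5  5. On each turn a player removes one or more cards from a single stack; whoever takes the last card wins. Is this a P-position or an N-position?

In binary:
  01010  (10)
  00001  (1)
  10011  (19)
  00101  (5)
  00101  (5)
  -----
  11000  (24)
The nim-sum is 24 ≠ 0, so this is an N-position: the player to move can win.

N-position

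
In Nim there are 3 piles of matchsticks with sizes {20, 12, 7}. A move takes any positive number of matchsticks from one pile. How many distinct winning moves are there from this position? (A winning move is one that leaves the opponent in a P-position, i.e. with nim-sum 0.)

Compute the nim-sum pairwise:
20 XOR 12 = 24
24 XOR 7 = 31
The overall nim-sum is X = 31. A pile of size p has a winning move iff p XOR X < p (reduce it to p XOR X).
  20: 20 XOR 31 = 11 < 20 — winning move (to 11).
  12: 12 XOR 31 = 19 ≥ 12 — no move.
  7: 7 XOR 31 = 24 ≥ 7 — no move.
That gives 1 winning move.

1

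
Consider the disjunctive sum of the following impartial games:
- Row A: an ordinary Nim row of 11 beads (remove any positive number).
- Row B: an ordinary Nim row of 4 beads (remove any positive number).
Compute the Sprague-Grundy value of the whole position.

15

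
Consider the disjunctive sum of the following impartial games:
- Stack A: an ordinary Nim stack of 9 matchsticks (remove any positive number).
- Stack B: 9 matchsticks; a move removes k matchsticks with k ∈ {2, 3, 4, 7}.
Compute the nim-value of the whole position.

Stack A is a plain Nim stack of size 9, so its Grundy value is 9.
Grundy values for stack B (subtraction set {2, 3, 4, 7}):
k:     0  1  2  3  4  5  6  7  8  9
g(k):  0  0  1  1  2  2  0  3  1  4
So g(9) = 4.
The value of a disjunctive sum is the nim-sum of the parts.
Combined value = 9 ⊕ 4 = 13.

13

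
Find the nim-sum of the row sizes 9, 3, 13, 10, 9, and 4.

0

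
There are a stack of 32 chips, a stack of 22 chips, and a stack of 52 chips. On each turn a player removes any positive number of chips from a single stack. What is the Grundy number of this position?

2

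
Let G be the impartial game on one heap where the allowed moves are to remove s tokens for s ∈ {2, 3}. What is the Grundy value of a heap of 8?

1

Grundy values for subtraction set {2, 3}:
g(0) = mex{} = 0
g(1) = mex{} = 0
g(2) = mex{0} = 1
g(3) = mex{0} = 1
g(4) = mex{0,1} = 2
g(5) = mex{1} = 0
g(6) = mex{1,2} = 0
g(7) = mex{0,2} = 1
g(8) = mex{0} = 1
So g(8) = 1.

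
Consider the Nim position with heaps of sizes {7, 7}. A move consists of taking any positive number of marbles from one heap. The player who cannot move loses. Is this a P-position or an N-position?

P-position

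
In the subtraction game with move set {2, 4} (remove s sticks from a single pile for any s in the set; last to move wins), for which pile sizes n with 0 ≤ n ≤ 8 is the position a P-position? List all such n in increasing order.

0, 1, 6, 7

Compute g(0), g(1), … for moves {2, 4}:
g(0) = mex{} = 0
g(1) = mex{} = 0
g(2) = mex{0} = 1
g(3) = mex{0} = 1
g(4) = mex{0,1} = 2
g(5) = mex{0,1} = 2
g(6) = mex{1,2} = 0
g(7) = mex{1,2} = 0
g(8) = mex{0,2} = 1
The P-positions (g = 0) in 0..8 are 0, 1, 6, 7.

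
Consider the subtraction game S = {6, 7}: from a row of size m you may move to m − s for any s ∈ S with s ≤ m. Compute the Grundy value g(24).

Compute g(0), g(1), … for moves {6, 7}:
k:     0  1  2  3  4  5  6  7  8  9 10 11 12 13 14 15 16 17 18 19 20 21 22 23 24
g(k):  0  0  0  0  0  0  1  1  1  1  1  1  2  0  0  0  0  0  0  1  1  1  1  1  1
So g(24) = 1.

1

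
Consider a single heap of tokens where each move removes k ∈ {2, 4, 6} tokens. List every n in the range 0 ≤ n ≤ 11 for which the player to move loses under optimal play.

0, 1, 8, 9

Grundy values for subtraction set {2, 4, 6}:
k:     0  1  2  3  4  5  6  7  8  9 10 11
g(k):  0  0  1  1  2  2  3  3  0  0  1  1
The P-positions (g = 0) in 0..11 are 0, 1, 8, 9.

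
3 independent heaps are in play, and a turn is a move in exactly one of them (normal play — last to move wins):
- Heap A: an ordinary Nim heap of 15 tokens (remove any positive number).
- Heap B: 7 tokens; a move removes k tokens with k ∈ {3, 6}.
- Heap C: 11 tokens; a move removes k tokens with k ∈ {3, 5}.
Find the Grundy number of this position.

Heap A is a plain Nim heap of size 15, so its Grundy value is 15.
Build the Grundy sequence for heap B with g(k) = mex{g(k−s) : s ∈ {3, 6}, s ≤ k}:
k:     0  1  2  3  4  5  6  7
g(k):  0  0  0  1  1  1  2  2
So g(7) = 2.
Grundy values for heap C (subtraction set {3, 5}):
g(0) = mex{} = 0
g(1) = mex{} = 0
g(2) = mex{} = 0
g(3) = mex{0} = 1
g(4) = mex{0} = 1
g(5) = mex{0} = 1
g(6) = mex{0,1} = 2
g(7) = mex{0,1} = 2
g(8) = mex{1} = 0
g(9) = mex{1,2} = 0
g(10) = mex{1,2} = 0
g(11) = mex{0,2} = 1
So g(11) = 1.
The value of a disjunctive sum is the nim-sum of the parts.
Combined value = 15 XOR 2 XOR 1 = 12.

12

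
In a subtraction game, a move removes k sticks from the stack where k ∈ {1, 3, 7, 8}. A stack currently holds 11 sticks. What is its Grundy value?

3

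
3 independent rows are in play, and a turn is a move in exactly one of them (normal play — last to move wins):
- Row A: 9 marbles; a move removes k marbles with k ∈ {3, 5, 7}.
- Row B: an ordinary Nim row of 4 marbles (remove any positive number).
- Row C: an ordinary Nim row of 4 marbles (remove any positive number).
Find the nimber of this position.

3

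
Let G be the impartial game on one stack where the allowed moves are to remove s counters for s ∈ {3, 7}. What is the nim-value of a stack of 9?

Build the Grundy sequence with g(k) = mex{g(k−s) : s ∈ {3, 7}, s ≤ k}:
k:     0  1  2  3  4  5  6  7  8  9
g(k):  0  0  0  1  1  1  0  2  2  1
So g(9) = 1.

1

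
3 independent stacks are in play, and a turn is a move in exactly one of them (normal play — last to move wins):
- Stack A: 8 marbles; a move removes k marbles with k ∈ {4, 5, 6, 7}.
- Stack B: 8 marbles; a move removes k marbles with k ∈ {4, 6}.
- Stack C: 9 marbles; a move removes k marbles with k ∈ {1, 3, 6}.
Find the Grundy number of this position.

Grundy values for stack A (subtraction set {4, 5, 6, 7}):
g(0) = mex{} = 0
g(1) = mex{} = 0
g(2) = mex{} = 0
g(3) = mex{} = 0
g(4) = mex{0} = 1
g(5) = mex{0} = 1
g(6) = mex{0} = 1
g(7) = mex{0} = 1
g(8) = mex{0,1} = 2
So g(8) = 2.
Grundy values for stack B (subtraction set {4, 6}):
k:     0  1  2  3  4  5  6  7  8
g(k):  0  0  0  0  1  1  1  1  2
So g(8) = 2.
Grundy values for stack C (subtraction set {1, 3, 6}):
k:     0  1  2  3  4  5  6  7  8  9
g(k):  0  1  0  1  0  1  2  3  2  0
So g(9) = 0.
By the Sprague-Grundy theorem, the Grundy value of a sum of independent games is the XOR of the component values.
Combined value = 2 ⊕ 2 ⊕ 0 = 0.

0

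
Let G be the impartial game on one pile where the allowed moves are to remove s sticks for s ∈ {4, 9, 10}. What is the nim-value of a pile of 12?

1

Build the Grundy sequence with g(k) = mex{g(k−s) : s ∈ {4, 9, 10}, s ≤ k}:
g(0) = mex{} = 0
g(1) = mex{} = 0
g(2) = mex{} = 0
g(3) = mex{} = 0
g(4) = mex{0} = 1
g(5) = mex{0} = 1
g(6) = mex{0} = 1
g(7) = mex{0} = 1
g(8) = mex{1} = 0
g(9) = mex{0,1} = 2
g(10) = mex{0,1} = 2
g(11) = mex{0,1} = 2
g(12) = mex{0} = 1
So g(12) = 1.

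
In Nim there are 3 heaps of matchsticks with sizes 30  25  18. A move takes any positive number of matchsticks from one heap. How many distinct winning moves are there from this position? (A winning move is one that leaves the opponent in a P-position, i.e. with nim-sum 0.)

In binary:
  11110  (30)
  11001  (25)
  10010  (18)
  -----
  10101  (21)
The overall nim-sum is X = 21. A heap of size p has a winning move iff p XOR X < p (reduce it to p XOR X).
  30: 30 XOR 21 = 11 < 30 — winning move (to 11).
  25: 25 XOR 21 = 12 < 25 — winning move (to 12).
  18: 18 XOR 21 = 7 < 18 — winning move (to 7).
That gives 3 winning moves.

3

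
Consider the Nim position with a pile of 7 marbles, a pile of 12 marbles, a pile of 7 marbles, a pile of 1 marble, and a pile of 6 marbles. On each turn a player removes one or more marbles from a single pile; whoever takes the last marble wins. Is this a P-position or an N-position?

In binary:
  0111  (7)
  1100  (12)
  0111  (7)
  0001  (1)
  0110  (6)
  ----
  1011  (11)
The nim-sum is 11 ≠ 0, so this is an N-position: the player to move can win.

N-position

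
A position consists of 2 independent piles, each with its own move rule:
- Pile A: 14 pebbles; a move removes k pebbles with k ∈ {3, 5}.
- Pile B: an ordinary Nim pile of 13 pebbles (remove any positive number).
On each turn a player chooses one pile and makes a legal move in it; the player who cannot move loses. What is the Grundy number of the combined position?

15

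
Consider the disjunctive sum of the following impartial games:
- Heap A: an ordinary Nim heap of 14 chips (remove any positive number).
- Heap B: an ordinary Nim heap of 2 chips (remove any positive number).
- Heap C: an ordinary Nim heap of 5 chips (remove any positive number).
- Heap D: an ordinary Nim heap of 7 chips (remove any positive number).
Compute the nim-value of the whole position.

14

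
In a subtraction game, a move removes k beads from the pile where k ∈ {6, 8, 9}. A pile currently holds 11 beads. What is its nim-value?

1

Compute g(0), g(1), … for moves {6, 8, 9}:
g(0) = mex{} = 0
g(1) = mex{} = 0
g(2) = mex{} = 0
g(3) = mex{} = 0
g(4) = mex{} = 0
g(5) = mex{} = 0
g(6) = mex{0} = 1
g(7) = mex{0} = 1
g(8) = mex{0} = 1
g(9) = mex{0} = 1
g(10) = mex{0} = 1
g(11) = mex{0} = 1
So g(11) = 1.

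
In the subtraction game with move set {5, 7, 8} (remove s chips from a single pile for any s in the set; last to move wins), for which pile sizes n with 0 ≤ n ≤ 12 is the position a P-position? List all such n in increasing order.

Grundy values for subtraction set {5, 7, 8}:
g(0) = mex{} = 0
g(1) = mex{} = 0
g(2) = mex{} = 0
g(3) = mex{} = 0
g(4) = mex{} = 0
g(5) = mex{0} = 1
g(6) = mex{0} = 1
g(7) = mex{0} = 1
g(8) = mex{0} = 1
g(9) = mex{0} = 1
g(10) = mex{0,1} = 2
g(11) = mex{0,1} = 2
g(12) = mex{0,1} = 2
The P-positions (g = 0) in 0..12 are 0, 1, 2, 3, 4.

0, 1, 2, 3, 4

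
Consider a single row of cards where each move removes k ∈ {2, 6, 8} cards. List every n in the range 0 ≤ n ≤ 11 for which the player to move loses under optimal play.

Build the Grundy sequence with g(k) = mex{g(k−s) : s ∈ {2, 6, 8}, s ≤ k}:
k:     0  1  2  3  4  5  6  7  8  9 10 11
g(k):  0  0  1  1  0  0  1  1  2  2  3  3
The P-positions (g = 0) in 0..11 are 0, 1, 4, 5.

0, 1, 4, 5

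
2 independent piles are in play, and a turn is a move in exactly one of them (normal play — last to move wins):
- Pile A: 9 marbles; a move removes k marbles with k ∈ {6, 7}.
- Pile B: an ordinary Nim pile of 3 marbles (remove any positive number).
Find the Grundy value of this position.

Build the Grundy sequence for pile A with g(k) = mex{g(k−s) : s ∈ {6, 7}, s ≤ k}:
k:     0  1  2  3  4  5  6  7  8  9
g(k):  0  0  0  0  0  0  1  1  1  1
So g(9) = 1.
Pile B is a plain Nim pile of size 3, so its Grundy value is 3.
The value of a disjunctive sum is the nim-sum of the parts.
Combined value = 1 ⊕ 3 = 2.

2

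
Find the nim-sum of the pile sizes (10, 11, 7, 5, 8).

Compute the nim-sum pairwise:
10 ⊕ 11 = 1
1 ⊕ 7 = 6
6 ⊕ 5 = 3
3 ⊕ 8 = 11

11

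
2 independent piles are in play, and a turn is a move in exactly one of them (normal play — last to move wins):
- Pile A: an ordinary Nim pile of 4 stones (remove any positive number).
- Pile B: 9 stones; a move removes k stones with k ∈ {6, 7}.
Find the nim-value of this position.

5

Pile A is a plain Nim pile of size 4, so its Grundy value is 4.
For pile B, compute g(0), g(1), … with moves {6, 7}:
k:     0  1  2  3  4  5  6  7  8  9
g(k):  0  0  0  0  0  0  1  1  1  1
So g(9) = 1.
By the Sprague-Grundy theorem, the Grundy value of a sum of independent games is the XOR of the component values.
Combined value = 4 XOR 1 = 5.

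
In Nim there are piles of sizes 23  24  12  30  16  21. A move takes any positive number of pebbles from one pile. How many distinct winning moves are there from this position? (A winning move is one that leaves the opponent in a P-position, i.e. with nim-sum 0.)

Write each in binary and XOR column by column:
  10111  (23)
  11000  (24)
  01100  (12)
  11110  (30)
  10000  (16)
  10101  (21)
  -----
  11000  (24)
The overall nim-sum is X = 24. A pile of size p has a winning move iff p XOR X < p (reduce it to p XOR X).
  23: 23 XOR 24 = 15 < 23 — winning move (to 15).
  24: 24 XOR 24 = 0 < 24 — winning move (to 0).
  12: 12 XOR 24 = 20 ≥ 12 — no move.
  30: 30 XOR 24 = 6 < 30 — winning move (to 6).
  16: 16 XOR 24 = 8 < 16 — winning move (to 8).
  21: 21 XOR 24 = 13 < 21 — winning move (to 13).
That gives 5 winning moves.

5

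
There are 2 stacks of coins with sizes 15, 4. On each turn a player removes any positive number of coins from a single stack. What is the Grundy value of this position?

11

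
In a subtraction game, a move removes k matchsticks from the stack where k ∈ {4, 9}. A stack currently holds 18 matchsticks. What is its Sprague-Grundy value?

1

Compute g(0), g(1), … for moves {4, 9}:
k:     0  1  2  3  4  5  6  7  8  9 10 11 12 13 14 15 16 17 18
g(k):  0  0  0  0  1  1  1  1  0  2  2  2  1  0  0  0  0  1  1
So g(18) = 1.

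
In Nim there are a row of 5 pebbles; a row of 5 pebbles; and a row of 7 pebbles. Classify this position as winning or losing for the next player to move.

Winning position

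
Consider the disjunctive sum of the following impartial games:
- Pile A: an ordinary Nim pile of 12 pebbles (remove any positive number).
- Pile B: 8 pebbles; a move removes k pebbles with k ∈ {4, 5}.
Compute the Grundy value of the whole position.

Pile A is a plain Nim pile of size 12, so its Grundy value is 12.
For pile B, compute g(0), g(1), … with moves {4, 5}:
g(0) = mex{} = 0
g(1) = mex{} = 0
g(2) = mex{} = 0
g(3) = mex{} = 0
g(4) = mex{0} = 1
g(5) = mex{0} = 1
g(6) = mex{0} = 1
g(7) = mex{0} = 1
g(8) = mex{0,1} = 2
So g(8) = 2.
The value of a disjunctive sum is the nim-sum of the parts.
Combined value = 12 XOR 2 = 14.

14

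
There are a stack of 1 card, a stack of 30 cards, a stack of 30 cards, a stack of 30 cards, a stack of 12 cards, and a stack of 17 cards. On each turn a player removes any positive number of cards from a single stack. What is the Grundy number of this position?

2

Write each in binary and XOR column by column:
  00001  (1)
  11110  (30)
  11110  (30)
  11110  (30)
  01100  (12)
  10001  (17)
  -----
  00010  (2)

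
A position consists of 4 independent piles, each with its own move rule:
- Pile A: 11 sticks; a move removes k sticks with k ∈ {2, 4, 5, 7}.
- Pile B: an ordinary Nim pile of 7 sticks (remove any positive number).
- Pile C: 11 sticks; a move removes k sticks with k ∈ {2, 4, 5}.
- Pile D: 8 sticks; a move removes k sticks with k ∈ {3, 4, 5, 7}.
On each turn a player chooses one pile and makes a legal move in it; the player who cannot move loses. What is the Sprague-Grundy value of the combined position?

6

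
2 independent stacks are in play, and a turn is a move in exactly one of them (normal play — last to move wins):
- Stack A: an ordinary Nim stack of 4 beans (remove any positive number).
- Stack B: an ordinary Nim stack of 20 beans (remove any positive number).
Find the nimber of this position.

16

Stack A is a plain Nim stack of size 4, so its Grundy value is 4.
Stack B is a plain Nim stack of size 20, so its Grundy value is 20.
By the Sprague-Grundy theorem, the Grundy value of a sum of independent games is the XOR of the component values.
Combined value = 4 XOR 20 = 16.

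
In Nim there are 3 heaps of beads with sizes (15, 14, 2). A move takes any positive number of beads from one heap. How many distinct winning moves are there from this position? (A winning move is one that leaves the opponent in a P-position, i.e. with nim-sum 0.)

3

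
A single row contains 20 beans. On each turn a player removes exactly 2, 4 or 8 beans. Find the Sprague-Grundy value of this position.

1

Build the Grundy sequence with g(k) = mex{g(k−s) : s ∈ {2, 4, 8}, s ≤ k}:
k:     0  1  2  3  4  5  6  7  8  9 10 11 12 13 14 15 16 17 18 19 20
g(k):  0  0  1  1  2  2  0  0  1  1  2  2  0  0  1  1  2  2  0  0  1
So g(20) = 1.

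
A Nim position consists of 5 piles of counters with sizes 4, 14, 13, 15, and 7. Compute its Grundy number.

Bitwise XOR of the heap sizes:
  0100  (4)
  1110  (14)
  1101  (13)
  1111  (15)
  0111  (7)
  ----
  1111  (15)

15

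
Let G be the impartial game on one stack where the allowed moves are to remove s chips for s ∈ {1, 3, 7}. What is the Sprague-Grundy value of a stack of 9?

Grundy values for subtraction set {1, 3, 7}:
k:     0  1  2  3  4  5  6  7  8  9
g(k):  0  1  0  1  0  1  0  1  0  1
So g(9) = 1.

1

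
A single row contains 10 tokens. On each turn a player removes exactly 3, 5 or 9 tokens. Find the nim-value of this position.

3

Compute g(0), g(1), … for moves {3, 5, 9}:
k:     0  1  2  3  4  5  6  7  8  9 10
g(k):  0  0  0  1  1  1  2  2  0  3  3
So g(10) = 3.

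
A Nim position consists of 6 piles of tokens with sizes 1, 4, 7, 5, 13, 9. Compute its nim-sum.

Compute the nim-sum pairwise:
1 ^ 4 = 5
5 ^ 7 = 2
2 ^ 5 = 7
7 ^ 13 = 10
10 ^ 9 = 3

3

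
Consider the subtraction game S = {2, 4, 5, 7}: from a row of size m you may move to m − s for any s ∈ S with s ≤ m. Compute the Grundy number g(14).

2

Compute g(0), g(1), … for moves {2, 4, 5, 7}:
g(0) = mex{} = 0
g(1) = mex{} = 0
g(2) = mex{0} = 1
g(3) = mex{0} = 1
g(4) = mex{0,1} = 2
g(5) = mex{0,1} = 2
g(6) = mex{0,1,2} = 3
g(7) = mex{0,1,2} = 3
g(8) = mex{0,1,2,3} = 4
g(9) = mex{1,2,3} = 0
g(10) = mex{1,2,3,4} = 0
g(11) = mex{0,2,3} = 1
g(12) = mex{0,2,3,4} = 1
g(13) = mex{0,1,3,4} = 2
g(14) = mex{0,1,3} = 2
So g(14) = 2.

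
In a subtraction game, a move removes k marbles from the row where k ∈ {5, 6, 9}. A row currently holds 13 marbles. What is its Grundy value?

Build the Grundy sequence with g(k) = mex{g(k−s) : s ∈ {5, 6, 9}, s ≤ k}:
g(0) = mex{} = 0
g(1) = mex{} = 0
g(2) = mex{} = 0
g(3) = mex{} = 0
g(4) = mex{} = 0
g(5) = mex{0} = 1
g(6) = mex{0} = 1
g(7) = mex{0} = 1
g(8) = mex{0} = 1
g(9) = mex{0} = 1
g(10) = mex{0,1} = 2
g(11) = mex{0,1} = 2
g(12) = mex{0,1} = 2
g(13) = mex{0,1} = 2
So g(13) = 2.

2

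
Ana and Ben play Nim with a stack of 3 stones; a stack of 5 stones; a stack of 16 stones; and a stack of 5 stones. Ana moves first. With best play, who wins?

Ana wins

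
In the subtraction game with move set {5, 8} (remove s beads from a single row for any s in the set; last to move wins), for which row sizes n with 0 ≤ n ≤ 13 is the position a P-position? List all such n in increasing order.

0, 1, 2, 3, 4, 13

Grundy values for subtraction set {5, 8}:
k:     0  1  2  3  4  5  6  7  8  9 10 11 12 13
g(k):  0  0  0  0  0  1  1  1  1  1  2  2  2  0
The P-positions (g = 0) in 0..13 are 0, 1, 2, 3, 4, 13.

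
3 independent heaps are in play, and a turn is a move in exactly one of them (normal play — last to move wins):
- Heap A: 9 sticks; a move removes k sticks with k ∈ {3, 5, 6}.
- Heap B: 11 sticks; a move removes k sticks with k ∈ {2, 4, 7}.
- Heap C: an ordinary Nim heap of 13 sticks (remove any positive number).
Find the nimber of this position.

12

Build the Grundy sequence for heap A with g(k) = mex{g(k−s) : s ∈ {3, 5, 6}, s ≤ k}:
g(0) = mex{} = 0
g(1) = mex{} = 0
g(2) = mex{} = 0
g(3) = mex{0} = 1
g(4) = mex{0} = 1
g(5) = mex{0} = 1
g(6) = mex{0,1} = 2
g(7) = mex{0,1} = 2
g(8) = mex{0,1} = 2
g(9) = mex{1,2} = 0
So g(9) = 0.
Build the Grundy sequence for heap B with g(k) = mex{g(k−s) : s ∈ {2, 4, 7}, s ≤ k}:
g(0) = mex{} = 0
g(1) = mex{} = 0
g(2) = mex{0} = 1
g(3) = mex{0} = 1
g(4) = mex{0,1} = 2
g(5) = mex{0,1} = 2
g(6) = mex{1,2} = 0
g(7) = mex{0,1,2} = 3
g(8) = mex{0,2} = 1
g(9) = mex{1,2,3} = 0
g(10) = mex{0,1} = 2
g(11) = mex{0,2,3} = 1
So g(11) = 1.
Heap C is a plain Nim heap of size 13, so its Grundy value is 13.
The value of a disjunctive sum is the nim-sum of the parts.
Combined value = 0 XOR 1 XOR 13 = 12.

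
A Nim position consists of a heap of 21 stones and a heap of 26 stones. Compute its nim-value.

15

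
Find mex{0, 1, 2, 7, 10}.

The values 0, 1, 2 are all present; 3 is the first non-negative integer missing from the set.

3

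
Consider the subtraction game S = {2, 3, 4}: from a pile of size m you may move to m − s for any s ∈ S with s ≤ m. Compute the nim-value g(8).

1

Grundy values for subtraction set {2, 3, 4}:
g(0) = mex{} = 0
g(1) = mex{} = 0
g(2) = mex{0} = 1
g(3) = mex{0} = 1
g(4) = mex{0,1} = 2
g(5) = mex{0,1} = 2
g(6) = mex{1,2} = 0
g(7) = mex{1,2} = 0
g(8) = mex{0,2} = 1
So g(8) = 1.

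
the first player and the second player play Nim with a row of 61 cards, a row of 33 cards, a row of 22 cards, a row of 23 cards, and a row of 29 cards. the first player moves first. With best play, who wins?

the second player wins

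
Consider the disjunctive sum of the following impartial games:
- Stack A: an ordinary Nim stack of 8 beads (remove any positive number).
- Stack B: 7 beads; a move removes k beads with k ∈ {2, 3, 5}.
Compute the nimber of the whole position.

8

Stack A is a plain Nim stack of size 8, so its Grundy value is 8.
For stack B, compute g(0), g(1), … with moves {2, 3, 5}:
g(0) = mex{} = 0
g(1) = mex{} = 0
g(2) = mex{0} = 1
g(3) = mex{0} = 1
g(4) = mex{0,1} = 2
g(5) = mex{0,1} = 2
g(6) = mex{0,1,2} = 3
g(7) = mex{1,2} = 0
So g(7) = 0.
The value of a disjunctive sum is the nim-sum of the parts.
Combined value = 8 XOR 0 = 8.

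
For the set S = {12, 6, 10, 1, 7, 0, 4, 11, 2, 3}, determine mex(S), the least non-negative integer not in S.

The values 0, 1, 2, 3, 4 are all present; 5 is the first non-negative integer missing from the set.

5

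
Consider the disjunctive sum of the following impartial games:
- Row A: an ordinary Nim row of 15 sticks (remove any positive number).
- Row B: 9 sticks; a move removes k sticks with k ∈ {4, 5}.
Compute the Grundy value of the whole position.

15

Row A is a plain Nim row of size 15, so its Grundy value is 15.
Grundy values for row B (subtraction set {4, 5}):
k:     0  1  2  3  4  5  6  7  8  9
g(k):  0  0  0  0  1  1  1  1  2  0
So g(9) = 0.
By the Sprague-Grundy theorem, the Grundy value of a sum of independent games is the XOR of the component values.
Combined value = 15 XOR 0 = 15.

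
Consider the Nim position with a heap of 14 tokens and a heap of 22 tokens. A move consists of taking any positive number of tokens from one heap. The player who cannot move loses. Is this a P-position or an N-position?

Compute the nim-sum pairwise:
14 XOR 22 = 24
The nim-sum is 24 ≠ 0, so this is an N-position: the player to move can win.

N-position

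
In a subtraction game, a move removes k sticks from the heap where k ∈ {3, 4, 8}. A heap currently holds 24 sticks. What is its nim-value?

0

Grundy values for subtraction set {3, 4, 8}:
k:     0  1  2  3  4  5  6  7  8  9 10 11 12 13 14 15 16 17 18 19 20 21 22 23 24
g(k):  0  0  0  1  1  1  2  0  2  3  1  3  0  0  0  1  1  1  2  0  2  3  1  3  0
So g(24) = 0.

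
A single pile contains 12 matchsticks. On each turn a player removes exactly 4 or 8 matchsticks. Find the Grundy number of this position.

0

Compute g(0), g(1), … for moves {4, 8}:
g(0) = mex{} = 0
g(1) = mex{} = 0
g(2) = mex{} = 0
g(3) = mex{} = 0
g(4) = mex{0} = 1
g(5) = mex{0} = 1
g(6) = mex{0} = 1
g(7) = mex{0} = 1
g(8) = mex{0,1} = 2
g(9) = mex{0,1} = 2
g(10) = mex{0,1} = 2
g(11) = mex{0,1} = 2
g(12) = mex{1,2} = 0
So g(12) = 0.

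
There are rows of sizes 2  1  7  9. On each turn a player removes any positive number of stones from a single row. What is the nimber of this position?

13

Bitwise XOR of the heap sizes:
  0010  (2)
  0001  (1)
  0111  (7)
  1001  (9)
  ----
  1101  (13)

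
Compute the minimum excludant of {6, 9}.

0

0 is not in the set, so the mex is 0.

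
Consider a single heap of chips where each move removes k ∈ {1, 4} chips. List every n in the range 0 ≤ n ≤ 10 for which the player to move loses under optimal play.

0, 2, 5, 7, 10

Build the Grundy sequence with g(k) = mex{g(k−s) : s ∈ {1, 4}, s ≤ k}:
g(0) = mex{} = 0
g(1) = mex{0} = 1
g(2) = mex{1} = 0
g(3) = mex{0} = 1
g(4) = mex{0,1} = 2
g(5) = mex{1,2} = 0
g(6) = mex{0} = 1
g(7) = mex{1} = 0
g(8) = mex{0,2} = 1
g(9) = mex{0,1} = 2
g(10) = mex{1,2} = 0
The P-positions (g = 0) in 0..10 are 0, 2, 5, 7, 10.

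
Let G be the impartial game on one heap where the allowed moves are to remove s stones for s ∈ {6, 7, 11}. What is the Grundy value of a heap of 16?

2

Compute g(0), g(1), … for moves {6, 7, 11}:
k:     0  1  2  3  4  5  6  7  8  9 10 11 12 13 14 15 16
g(k):  0  0  0  0  0  0  1  1  1  1  1  1  2  2  2  2  2
So g(16) = 2.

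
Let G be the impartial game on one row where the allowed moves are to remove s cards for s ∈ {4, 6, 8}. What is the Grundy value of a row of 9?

Build the Grundy sequence with g(k) = mex{g(k−s) : s ∈ {4, 6, 8}, s ≤ k}:
g(0) = mex{} = 0
g(1) = mex{} = 0
g(2) = mex{} = 0
g(3) = mex{} = 0
g(4) = mex{0} = 1
g(5) = mex{0} = 1
g(6) = mex{0} = 1
g(7) = mex{0} = 1
g(8) = mex{0,1} = 2
g(9) = mex{0,1} = 2
So g(9) = 2.

2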